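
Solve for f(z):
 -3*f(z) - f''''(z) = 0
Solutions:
 f(z) = (C1*sin(sqrt(2)*3^(1/4)*z/2) + C2*cos(sqrt(2)*3^(1/4)*z/2))*exp(-sqrt(2)*3^(1/4)*z/2) + (C3*sin(sqrt(2)*3^(1/4)*z/2) + C4*cos(sqrt(2)*3^(1/4)*z/2))*exp(sqrt(2)*3^(1/4)*z/2)


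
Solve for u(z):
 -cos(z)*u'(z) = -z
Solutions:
 u(z) = C1 + Integral(z/cos(z), z)


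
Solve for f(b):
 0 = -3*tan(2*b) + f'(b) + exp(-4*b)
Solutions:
 f(b) = C1 + 3*log(tan(2*b)^2 + 1)/4 + exp(-4*b)/4


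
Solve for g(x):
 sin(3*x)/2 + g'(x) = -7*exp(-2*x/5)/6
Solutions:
 g(x) = C1 + cos(3*x)/6 + 35*exp(-2*x/5)/12


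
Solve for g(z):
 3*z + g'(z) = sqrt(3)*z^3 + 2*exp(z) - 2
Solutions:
 g(z) = C1 + sqrt(3)*z^4/4 - 3*z^2/2 - 2*z + 2*exp(z)


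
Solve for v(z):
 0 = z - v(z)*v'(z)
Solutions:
 v(z) = -sqrt(C1 + z^2)
 v(z) = sqrt(C1 + z^2)


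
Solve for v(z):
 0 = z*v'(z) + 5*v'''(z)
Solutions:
 v(z) = C1 + Integral(C2*airyai(-5^(2/3)*z/5) + C3*airybi(-5^(2/3)*z/5), z)


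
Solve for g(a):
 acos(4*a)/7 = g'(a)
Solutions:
 g(a) = C1 + a*acos(4*a)/7 - sqrt(1 - 16*a^2)/28


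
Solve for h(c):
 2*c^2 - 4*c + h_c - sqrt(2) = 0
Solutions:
 h(c) = C1 - 2*c^3/3 + 2*c^2 + sqrt(2)*c


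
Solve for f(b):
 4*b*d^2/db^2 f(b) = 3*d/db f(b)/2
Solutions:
 f(b) = C1 + C2*b^(11/8)


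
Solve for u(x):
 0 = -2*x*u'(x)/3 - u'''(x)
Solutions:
 u(x) = C1 + Integral(C2*airyai(-2^(1/3)*3^(2/3)*x/3) + C3*airybi(-2^(1/3)*3^(2/3)*x/3), x)


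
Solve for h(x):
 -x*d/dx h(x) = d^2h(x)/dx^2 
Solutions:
 h(x) = C1 + C2*erf(sqrt(2)*x/2)


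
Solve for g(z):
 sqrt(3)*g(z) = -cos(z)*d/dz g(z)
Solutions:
 g(z) = C1*(sin(z) - 1)^(sqrt(3)/2)/(sin(z) + 1)^(sqrt(3)/2)


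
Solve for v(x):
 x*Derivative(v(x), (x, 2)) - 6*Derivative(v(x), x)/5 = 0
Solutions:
 v(x) = C1 + C2*x^(11/5)


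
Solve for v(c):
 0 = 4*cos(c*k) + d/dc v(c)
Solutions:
 v(c) = C1 - 4*sin(c*k)/k


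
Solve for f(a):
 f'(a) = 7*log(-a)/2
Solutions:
 f(a) = C1 + 7*a*log(-a)/2 - 7*a/2


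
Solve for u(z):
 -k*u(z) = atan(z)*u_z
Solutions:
 u(z) = C1*exp(-k*Integral(1/atan(z), z))


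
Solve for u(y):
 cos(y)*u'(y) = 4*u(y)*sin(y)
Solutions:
 u(y) = C1/cos(y)^4


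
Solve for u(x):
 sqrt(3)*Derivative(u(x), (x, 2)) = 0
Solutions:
 u(x) = C1 + C2*x


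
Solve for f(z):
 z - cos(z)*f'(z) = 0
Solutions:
 f(z) = C1 + Integral(z/cos(z), z)


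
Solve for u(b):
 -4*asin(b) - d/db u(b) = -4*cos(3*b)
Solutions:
 u(b) = C1 - 4*b*asin(b) - 4*sqrt(1 - b^2) + 4*sin(3*b)/3


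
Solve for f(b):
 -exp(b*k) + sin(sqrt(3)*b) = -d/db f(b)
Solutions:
 f(b) = C1 + sqrt(3)*cos(sqrt(3)*b)/3 + exp(b*k)/k


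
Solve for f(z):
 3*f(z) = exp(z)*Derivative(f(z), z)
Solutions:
 f(z) = C1*exp(-3*exp(-z))


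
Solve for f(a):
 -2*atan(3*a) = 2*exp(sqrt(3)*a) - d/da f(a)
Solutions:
 f(a) = C1 + 2*a*atan(3*a) + 2*sqrt(3)*exp(sqrt(3)*a)/3 - log(9*a^2 + 1)/3


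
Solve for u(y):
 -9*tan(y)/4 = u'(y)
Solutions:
 u(y) = C1 + 9*log(cos(y))/4


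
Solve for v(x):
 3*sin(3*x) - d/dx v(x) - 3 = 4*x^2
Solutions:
 v(x) = C1 - 4*x^3/3 - 3*x - cos(3*x)


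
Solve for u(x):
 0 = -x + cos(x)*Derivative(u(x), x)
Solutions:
 u(x) = C1 + Integral(x/cos(x), x)


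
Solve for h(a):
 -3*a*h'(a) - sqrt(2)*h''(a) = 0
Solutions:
 h(a) = C1 + C2*erf(2^(1/4)*sqrt(3)*a/2)


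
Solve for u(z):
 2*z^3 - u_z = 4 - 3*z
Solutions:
 u(z) = C1 + z^4/2 + 3*z^2/2 - 4*z


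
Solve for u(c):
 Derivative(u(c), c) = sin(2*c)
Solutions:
 u(c) = C1 - cos(2*c)/2


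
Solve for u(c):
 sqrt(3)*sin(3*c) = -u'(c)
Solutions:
 u(c) = C1 + sqrt(3)*cos(3*c)/3


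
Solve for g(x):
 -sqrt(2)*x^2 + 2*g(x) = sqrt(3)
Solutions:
 g(x) = sqrt(2)*x^2/2 + sqrt(3)/2


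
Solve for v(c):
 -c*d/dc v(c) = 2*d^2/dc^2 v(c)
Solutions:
 v(c) = C1 + C2*erf(c/2)


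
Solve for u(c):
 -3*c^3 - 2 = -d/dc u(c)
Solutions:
 u(c) = C1 + 3*c^4/4 + 2*c


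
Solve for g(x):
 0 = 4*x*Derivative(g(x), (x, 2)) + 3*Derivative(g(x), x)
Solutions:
 g(x) = C1 + C2*x^(1/4)


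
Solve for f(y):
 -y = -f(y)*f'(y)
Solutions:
 f(y) = -sqrt(C1 + y^2)
 f(y) = sqrt(C1 + y^2)


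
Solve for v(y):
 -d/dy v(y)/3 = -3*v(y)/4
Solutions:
 v(y) = C1*exp(9*y/4)


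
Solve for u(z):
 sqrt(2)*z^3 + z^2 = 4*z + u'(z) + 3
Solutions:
 u(z) = C1 + sqrt(2)*z^4/4 + z^3/3 - 2*z^2 - 3*z


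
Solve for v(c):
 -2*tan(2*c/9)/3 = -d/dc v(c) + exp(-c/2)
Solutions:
 v(c) = C1 + 3*log(tan(2*c/9)^2 + 1)/2 - 2*exp(-c/2)


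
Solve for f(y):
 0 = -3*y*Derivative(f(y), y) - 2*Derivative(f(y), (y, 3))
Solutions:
 f(y) = C1 + Integral(C2*airyai(-2^(2/3)*3^(1/3)*y/2) + C3*airybi(-2^(2/3)*3^(1/3)*y/2), y)


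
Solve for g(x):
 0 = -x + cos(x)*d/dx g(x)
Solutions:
 g(x) = C1 + Integral(x/cos(x), x)


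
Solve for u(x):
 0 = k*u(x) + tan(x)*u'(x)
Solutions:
 u(x) = C1*exp(-k*log(sin(x)))


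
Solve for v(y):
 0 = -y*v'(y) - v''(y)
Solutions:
 v(y) = C1 + C2*erf(sqrt(2)*y/2)


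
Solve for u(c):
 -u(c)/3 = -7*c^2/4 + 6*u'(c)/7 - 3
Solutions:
 u(c) = C1*exp(-7*c/18) + 21*c^2/4 - 27*c + 549/7


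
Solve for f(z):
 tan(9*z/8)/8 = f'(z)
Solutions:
 f(z) = C1 - log(cos(9*z/8))/9


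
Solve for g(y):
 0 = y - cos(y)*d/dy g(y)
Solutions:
 g(y) = C1 + Integral(y/cos(y), y)


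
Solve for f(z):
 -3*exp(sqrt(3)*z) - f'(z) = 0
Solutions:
 f(z) = C1 - sqrt(3)*exp(sqrt(3)*z)


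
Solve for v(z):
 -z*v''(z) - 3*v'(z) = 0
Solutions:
 v(z) = C1 + C2/z^2


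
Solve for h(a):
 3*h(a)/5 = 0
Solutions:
 h(a) = 0


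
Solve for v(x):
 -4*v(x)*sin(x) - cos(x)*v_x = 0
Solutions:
 v(x) = C1*cos(x)^4


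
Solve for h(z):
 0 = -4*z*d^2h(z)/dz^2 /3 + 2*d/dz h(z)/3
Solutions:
 h(z) = C1 + C2*z^(3/2)


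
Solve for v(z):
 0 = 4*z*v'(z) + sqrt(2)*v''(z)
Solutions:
 v(z) = C1 + C2*erf(2^(1/4)*z)


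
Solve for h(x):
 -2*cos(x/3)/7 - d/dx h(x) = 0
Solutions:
 h(x) = C1 - 6*sin(x/3)/7


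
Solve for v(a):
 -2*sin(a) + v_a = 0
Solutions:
 v(a) = C1 - 2*cos(a)


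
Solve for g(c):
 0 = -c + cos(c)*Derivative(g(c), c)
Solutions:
 g(c) = C1 + Integral(c/cos(c), c)


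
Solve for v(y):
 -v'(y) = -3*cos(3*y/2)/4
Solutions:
 v(y) = C1 + sin(3*y/2)/2


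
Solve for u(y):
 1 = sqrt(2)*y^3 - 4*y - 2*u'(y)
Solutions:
 u(y) = C1 + sqrt(2)*y^4/8 - y^2 - y/2


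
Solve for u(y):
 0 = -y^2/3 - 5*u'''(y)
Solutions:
 u(y) = C1 + C2*y + C3*y^2 - y^5/900


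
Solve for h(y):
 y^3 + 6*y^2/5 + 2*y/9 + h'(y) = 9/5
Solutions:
 h(y) = C1 - y^4/4 - 2*y^3/5 - y^2/9 + 9*y/5


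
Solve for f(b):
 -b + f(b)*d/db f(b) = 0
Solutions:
 f(b) = -sqrt(C1 + b^2)
 f(b) = sqrt(C1 + b^2)


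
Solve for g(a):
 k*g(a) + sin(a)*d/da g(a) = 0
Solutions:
 g(a) = C1*exp(k*(-log(cos(a) - 1) + log(cos(a) + 1))/2)


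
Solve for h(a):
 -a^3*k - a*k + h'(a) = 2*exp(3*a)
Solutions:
 h(a) = C1 + a^4*k/4 + a^2*k/2 + 2*exp(3*a)/3


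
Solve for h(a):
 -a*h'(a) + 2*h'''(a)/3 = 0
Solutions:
 h(a) = C1 + Integral(C2*airyai(2^(2/3)*3^(1/3)*a/2) + C3*airybi(2^(2/3)*3^(1/3)*a/2), a)


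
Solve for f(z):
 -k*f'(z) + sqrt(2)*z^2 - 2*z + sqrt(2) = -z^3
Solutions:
 f(z) = C1 + z^4/(4*k) + sqrt(2)*z^3/(3*k) - z^2/k + sqrt(2)*z/k


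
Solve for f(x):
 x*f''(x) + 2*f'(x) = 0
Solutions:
 f(x) = C1 + C2/x


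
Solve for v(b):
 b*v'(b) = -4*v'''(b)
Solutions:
 v(b) = C1 + Integral(C2*airyai(-2^(1/3)*b/2) + C3*airybi(-2^(1/3)*b/2), b)


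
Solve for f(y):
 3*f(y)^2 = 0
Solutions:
 f(y) = 0


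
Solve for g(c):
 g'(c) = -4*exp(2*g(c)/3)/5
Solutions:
 g(c) = 3*log(-sqrt(-1/(C1 - 4*c))) - 3*log(2) + 3*log(30)/2
 g(c) = 3*log(-1/(C1 - 4*c))/2 - 3*log(2) + 3*log(30)/2


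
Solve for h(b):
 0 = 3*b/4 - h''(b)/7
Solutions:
 h(b) = C1 + C2*b + 7*b^3/8


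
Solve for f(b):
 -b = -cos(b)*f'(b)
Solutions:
 f(b) = C1 + Integral(b/cos(b), b)


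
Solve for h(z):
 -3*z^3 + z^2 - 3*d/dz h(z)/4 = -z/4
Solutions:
 h(z) = C1 - z^4 + 4*z^3/9 + z^2/6


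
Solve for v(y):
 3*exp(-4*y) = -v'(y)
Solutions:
 v(y) = C1 + 3*exp(-4*y)/4


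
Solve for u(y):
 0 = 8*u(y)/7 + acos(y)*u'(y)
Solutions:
 u(y) = C1*exp(-8*Integral(1/acos(y), y)/7)


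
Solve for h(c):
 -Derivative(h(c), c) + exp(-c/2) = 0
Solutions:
 h(c) = C1 - 2*exp(-c/2)


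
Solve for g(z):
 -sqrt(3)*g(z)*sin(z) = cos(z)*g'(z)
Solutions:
 g(z) = C1*cos(z)^(sqrt(3))


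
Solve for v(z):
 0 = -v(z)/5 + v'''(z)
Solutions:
 v(z) = C3*exp(5^(2/3)*z/5) + (C1*sin(sqrt(3)*5^(2/3)*z/10) + C2*cos(sqrt(3)*5^(2/3)*z/10))*exp(-5^(2/3)*z/10)


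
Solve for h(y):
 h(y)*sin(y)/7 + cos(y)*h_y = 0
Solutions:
 h(y) = C1*cos(y)^(1/7)


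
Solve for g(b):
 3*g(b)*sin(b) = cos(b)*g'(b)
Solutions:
 g(b) = C1/cos(b)^3


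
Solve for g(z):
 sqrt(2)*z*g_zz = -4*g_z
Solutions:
 g(z) = C1 + C2*z^(1 - 2*sqrt(2))


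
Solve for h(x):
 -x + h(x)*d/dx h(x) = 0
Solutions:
 h(x) = -sqrt(C1 + x^2)
 h(x) = sqrt(C1 + x^2)


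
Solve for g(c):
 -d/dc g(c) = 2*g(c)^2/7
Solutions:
 g(c) = 7/(C1 + 2*c)


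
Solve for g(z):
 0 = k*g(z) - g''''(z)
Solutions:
 g(z) = C1*exp(-k^(1/4)*z) + C2*exp(k^(1/4)*z) + C3*exp(-I*k^(1/4)*z) + C4*exp(I*k^(1/4)*z)


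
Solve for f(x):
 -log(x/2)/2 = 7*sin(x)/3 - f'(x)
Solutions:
 f(x) = C1 + x*log(x)/2 - x/2 - x*log(2)/2 - 7*cos(x)/3


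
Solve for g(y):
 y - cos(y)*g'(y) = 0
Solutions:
 g(y) = C1 + Integral(y/cos(y), y)


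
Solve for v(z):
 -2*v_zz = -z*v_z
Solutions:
 v(z) = C1 + C2*erfi(z/2)


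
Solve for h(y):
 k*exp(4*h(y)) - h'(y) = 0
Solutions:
 h(y) = log(-(-1/(C1 + 4*k*y))^(1/4))
 h(y) = log(-1/(C1 + 4*k*y))/4
 h(y) = log(-I*(-1/(C1 + 4*k*y))^(1/4))
 h(y) = log(I*(-1/(C1 + 4*k*y))^(1/4))


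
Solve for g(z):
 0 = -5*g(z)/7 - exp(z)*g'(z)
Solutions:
 g(z) = C1*exp(5*exp(-z)/7)


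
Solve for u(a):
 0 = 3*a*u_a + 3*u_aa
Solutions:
 u(a) = C1 + C2*erf(sqrt(2)*a/2)


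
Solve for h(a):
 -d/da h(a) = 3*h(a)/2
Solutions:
 h(a) = C1*exp(-3*a/2)


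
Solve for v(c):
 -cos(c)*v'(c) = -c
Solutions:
 v(c) = C1 + Integral(c/cos(c), c)


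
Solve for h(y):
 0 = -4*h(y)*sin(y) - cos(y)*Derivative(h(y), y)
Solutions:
 h(y) = C1*cos(y)^4


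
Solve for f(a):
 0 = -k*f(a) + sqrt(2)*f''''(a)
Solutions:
 f(a) = C1*exp(-2^(7/8)*a*k^(1/4)/2) + C2*exp(2^(7/8)*a*k^(1/4)/2) + C3*exp(-2^(7/8)*I*a*k^(1/4)/2) + C4*exp(2^(7/8)*I*a*k^(1/4)/2)


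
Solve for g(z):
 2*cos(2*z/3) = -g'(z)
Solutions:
 g(z) = C1 - 3*sin(2*z/3)


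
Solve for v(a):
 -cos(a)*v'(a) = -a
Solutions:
 v(a) = C1 + Integral(a/cos(a), a)


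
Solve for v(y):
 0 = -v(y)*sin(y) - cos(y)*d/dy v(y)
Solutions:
 v(y) = C1*cos(y)


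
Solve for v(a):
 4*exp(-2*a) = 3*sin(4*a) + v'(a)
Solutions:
 v(a) = C1 + 3*cos(4*a)/4 - 2*exp(-2*a)


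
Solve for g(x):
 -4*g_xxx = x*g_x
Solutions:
 g(x) = C1 + Integral(C2*airyai(-2^(1/3)*x/2) + C3*airybi(-2^(1/3)*x/2), x)


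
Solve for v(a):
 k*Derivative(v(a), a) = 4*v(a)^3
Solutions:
 v(a) = -sqrt(2)*sqrt(-k/(C1*k + 4*a))/2
 v(a) = sqrt(2)*sqrt(-k/(C1*k + 4*a))/2


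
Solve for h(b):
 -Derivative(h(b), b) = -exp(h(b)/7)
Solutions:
 h(b) = 7*log(-1/(C1 + b)) + 7*log(7)


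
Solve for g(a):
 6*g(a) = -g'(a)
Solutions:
 g(a) = C1*exp(-6*a)


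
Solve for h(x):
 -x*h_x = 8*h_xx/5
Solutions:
 h(x) = C1 + C2*erf(sqrt(5)*x/4)


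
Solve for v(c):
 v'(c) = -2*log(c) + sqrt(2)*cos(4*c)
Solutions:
 v(c) = C1 - 2*c*log(c) + 2*c + sqrt(2)*sin(4*c)/4


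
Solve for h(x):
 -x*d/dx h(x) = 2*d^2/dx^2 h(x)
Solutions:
 h(x) = C1 + C2*erf(x/2)


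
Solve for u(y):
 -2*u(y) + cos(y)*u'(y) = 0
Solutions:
 u(y) = C1*(sin(y) + 1)/(sin(y) - 1)


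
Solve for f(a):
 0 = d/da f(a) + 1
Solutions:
 f(a) = C1 - a


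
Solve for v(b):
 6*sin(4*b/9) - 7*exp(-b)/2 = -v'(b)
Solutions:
 v(b) = C1 + 27*cos(4*b/9)/2 - 7*exp(-b)/2


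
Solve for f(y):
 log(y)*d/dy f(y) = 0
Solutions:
 f(y) = C1


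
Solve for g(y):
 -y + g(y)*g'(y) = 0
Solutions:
 g(y) = -sqrt(C1 + y^2)
 g(y) = sqrt(C1 + y^2)


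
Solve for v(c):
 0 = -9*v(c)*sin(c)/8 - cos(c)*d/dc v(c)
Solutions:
 v(c) = C1*cos(c)^(9/8)


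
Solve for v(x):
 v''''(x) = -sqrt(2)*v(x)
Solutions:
 v(x) = (C1*sin(2^(5/8)*x/2) + C2*cos(2^(5/8)*x/2))*exp(-2^(5/8)*x/2) + (C3*sin(2^(5/8)*x/2) + C4*cos(2^(5/8)*x/2))*exp(2^(5/8)*x/2)


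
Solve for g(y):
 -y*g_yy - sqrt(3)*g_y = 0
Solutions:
 g(y) = C1 + C2*y^(1 - sqrt(3))


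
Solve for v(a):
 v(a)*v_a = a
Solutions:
 v(a) = -sqrt(C1 + a^2)
 v(a) = sqrt(C1 + a^2)


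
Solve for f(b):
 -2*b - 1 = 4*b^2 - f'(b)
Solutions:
 f(b) = C1 + 4*b^3/3 + b^2 + b


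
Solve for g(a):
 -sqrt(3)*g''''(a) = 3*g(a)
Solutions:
 g(a) = (C1*sin(sqrt(2)*3^(1/8)*a/2) + C2*cos(sqrt(2)*3^(1/8)*a/2))*exp(-sqrt(2)*3^(1/8)*a/2) + (C3*sin(sqrt(2)*3^(1/8)*a/2) + C4*cos(sqrt(2)*3^(1/8)*a/2))*exp(sqrt(2)*3^(1/8)*a/2)


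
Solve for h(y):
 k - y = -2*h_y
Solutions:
 h(y) = C1 - k*y/2 + y^2/4


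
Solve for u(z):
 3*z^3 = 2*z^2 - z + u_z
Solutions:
 u(z) = C1 + 3*z^4/4 - 2*z^3/3 + z^2/2


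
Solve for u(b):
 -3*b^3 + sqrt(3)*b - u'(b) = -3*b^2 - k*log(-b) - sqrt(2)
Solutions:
 u(b) = C1 - 3*b^4/4 + b^3 + sqrt(3)*b^2/2 + b*k*log(-b) + b*(-k + sqrt(2))


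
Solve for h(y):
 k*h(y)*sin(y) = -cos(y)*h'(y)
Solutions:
 h(y) = C1*exp(k*log(cos(y)))


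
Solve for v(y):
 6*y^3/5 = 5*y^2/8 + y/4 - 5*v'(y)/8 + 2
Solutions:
 v(y) = C1 - 12*y^4/25 + y^3/3 + y^2/5 + 16*y/5


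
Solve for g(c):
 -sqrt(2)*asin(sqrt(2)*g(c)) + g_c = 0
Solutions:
 Integral(1/asin(sqrt(2)*_y), (_y, g(c))) = C1 + sqrt(2)*c


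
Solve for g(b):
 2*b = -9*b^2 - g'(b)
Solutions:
 g(b) = C1 - 3*b^3 - b^2


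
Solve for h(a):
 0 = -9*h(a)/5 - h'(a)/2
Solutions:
 h(a) = C1*exp(-18*a/5)


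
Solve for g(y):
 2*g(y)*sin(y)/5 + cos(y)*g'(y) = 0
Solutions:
 g(y) = C1*cos(y)^(2/5)


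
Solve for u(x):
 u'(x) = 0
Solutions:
 u(x) = C1


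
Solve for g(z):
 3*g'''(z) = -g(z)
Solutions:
 g(z) = C3*exp(-3^(2/3)*z/3) + (C1*sin(3^(1/6)*z/2) + C2*cos(3^(1/6)*z/2))*exp(3^(2/3)*z/6)


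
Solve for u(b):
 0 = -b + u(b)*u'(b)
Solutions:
 u(b) = -sqrt(C1 + b^2)
 u(b) = sqrt(C1 + b^2)


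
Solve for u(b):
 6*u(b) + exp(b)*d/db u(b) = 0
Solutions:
 u(b) = C1*exp(6*exp(-b))


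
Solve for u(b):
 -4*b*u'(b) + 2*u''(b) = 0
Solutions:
 u(b) = C1 + C2*erfi(b)


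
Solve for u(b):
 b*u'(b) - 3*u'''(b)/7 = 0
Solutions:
 u(b) = C1 + Integral(C2*airyai(3^(2/3)*7^(1/3)*b/3) + C3*airybi(3^(2/3)*7^(1/3)*b/3), b)


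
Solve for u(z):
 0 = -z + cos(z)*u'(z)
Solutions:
 u(z) = C1 + Integral(z/cos(z), z)


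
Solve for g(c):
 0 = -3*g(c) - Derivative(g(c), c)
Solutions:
 g(c) = C1*exp(-3*c)


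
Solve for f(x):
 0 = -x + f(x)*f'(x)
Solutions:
 f(x) = -sqrt(C1 + x^2)
 f(x) = sqrt(C1 + x^2)


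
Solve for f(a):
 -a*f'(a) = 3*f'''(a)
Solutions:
 f(a) = C1 + Integral(C2*airyai(-3^(2/3)*a/3) + C3*airybi(-3^(2/3)*a/3), a)


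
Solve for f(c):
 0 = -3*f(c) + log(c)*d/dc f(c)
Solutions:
 f(c) = C1*exp(3*li(c))


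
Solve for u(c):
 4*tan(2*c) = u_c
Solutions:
 u(c) = C1 - 2*log(cos(2*c))


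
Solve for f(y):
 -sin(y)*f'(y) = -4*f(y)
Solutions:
 f(y) = C1*(cos(y)^2 - 2*cos(y) + 1)/(cos(y)^2 + 2*cos(y) + 1)


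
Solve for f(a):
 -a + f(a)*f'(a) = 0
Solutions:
 f(a) = -sqrt(C1 + a^2)
 f(a) = sqrt(C1 + a^2)


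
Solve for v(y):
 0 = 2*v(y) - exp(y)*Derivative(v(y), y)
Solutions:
 v(y) = C1*exp(-2*exp(-y))


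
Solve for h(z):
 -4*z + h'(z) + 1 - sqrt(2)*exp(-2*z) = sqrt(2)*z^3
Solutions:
 h(z) = C1 + sqrt(2)*z^4/4 + 2*z^2 - z - sqrt(2)*exp(-2*z)/2


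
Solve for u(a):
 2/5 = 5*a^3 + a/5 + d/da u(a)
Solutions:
 u(a) = C1 - 5*a^4/4 - a^2/10 + 2*a/5


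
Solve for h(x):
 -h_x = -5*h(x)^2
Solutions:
 h(x) = -1/(C1 + 5*x)


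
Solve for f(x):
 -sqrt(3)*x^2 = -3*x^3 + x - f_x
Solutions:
 f(x) = C1 - 3*x^4/4 + sqrt(3)*x^3/3 + x^2/2


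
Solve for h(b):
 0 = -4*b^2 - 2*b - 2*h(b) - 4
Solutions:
 h(b) = -2*b^2 - b - 2


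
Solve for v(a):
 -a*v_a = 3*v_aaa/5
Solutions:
 v(a) = C1 + Integral(C2*airyai(-3^(2/3)*5^(1/3)*a/3) + C3*airybi(-3^(2/3)*5^(1/3)*a/3), a)


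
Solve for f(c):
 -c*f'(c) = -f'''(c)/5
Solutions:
 f(c) = C1 + Integral(C2*airyai(5^(1/3)*c) + C3*airybi(5^(1/3)*c), c)


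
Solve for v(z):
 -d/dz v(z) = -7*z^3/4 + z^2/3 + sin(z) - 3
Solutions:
 v(z) = C1 + 7*z^4/16 - z^3/9 + 3*z + cos(z)


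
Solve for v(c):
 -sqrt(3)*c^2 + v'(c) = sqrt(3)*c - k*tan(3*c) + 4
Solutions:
 v(c) = C1 + sqrt(3)*c^3/3 + sqrt(3)*c^2/2 + 4*c + k*log(cos(3*c))/3


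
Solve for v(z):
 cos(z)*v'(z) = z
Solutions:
 v(z) = C1 + Integral(z/cos(z), z)


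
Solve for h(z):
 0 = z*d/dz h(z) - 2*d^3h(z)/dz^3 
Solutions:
 h(z) = C1 + Integral(C2*airyai(2^(2/3)*z/2) + C3*airybi(2^(2/3)*z/2), z)


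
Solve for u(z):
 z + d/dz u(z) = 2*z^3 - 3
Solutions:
 u(z) = C1 + z^4/2 - z^2/2 - 3*z


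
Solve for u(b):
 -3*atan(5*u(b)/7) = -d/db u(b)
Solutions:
 Integral(1/atan(5*_y/7), (_y, u(b))) = C1 + 3*b


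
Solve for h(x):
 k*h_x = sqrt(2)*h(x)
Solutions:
 h(x) = C1*exp(sqrt(2)*x/k)


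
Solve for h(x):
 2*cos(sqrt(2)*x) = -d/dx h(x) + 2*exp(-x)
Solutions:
 h(x) = C1 - sqrt(2)*sin(sqrt(2)*x) - 2*exp(-x)


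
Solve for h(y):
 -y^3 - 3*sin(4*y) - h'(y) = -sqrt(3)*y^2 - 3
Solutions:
 h(y) = C1 - y^4/4 + sqrt(3)*y^3/3 + 3*y + 3*cos(4*y)/4


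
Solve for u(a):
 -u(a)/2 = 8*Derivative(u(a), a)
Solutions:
 u(a) = C1*exp(-a/16)


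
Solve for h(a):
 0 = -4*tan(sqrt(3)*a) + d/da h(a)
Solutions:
 h(a) = C1 - 4*sqrt(3)*log(cos(sqrt(3)*a))/3


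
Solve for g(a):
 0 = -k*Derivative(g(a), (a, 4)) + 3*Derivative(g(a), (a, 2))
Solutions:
 g(a) = C1 + C2*a + C3*exp(-sqrt(3)*a*sqrt(1/k)) + C4*exp(sqrt(3)*a*sqrt(1/k))


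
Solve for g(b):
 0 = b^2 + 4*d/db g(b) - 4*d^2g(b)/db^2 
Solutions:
 g(b) = C1 + C2*exp(b) - b^3/12 - b^2/4 - b/2


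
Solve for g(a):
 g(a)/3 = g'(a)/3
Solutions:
 g(a) = C1*exp(a)


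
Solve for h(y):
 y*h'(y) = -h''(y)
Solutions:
 h(y) = C1 + C2*erf(sqrt(2)*y/2)


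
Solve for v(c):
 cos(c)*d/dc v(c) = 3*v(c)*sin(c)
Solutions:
 v(c) = C1/cos(c)^3


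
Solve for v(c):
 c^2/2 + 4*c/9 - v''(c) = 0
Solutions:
 v(c) = C1 + C2*c + c^4/24 + 2*c^3/27


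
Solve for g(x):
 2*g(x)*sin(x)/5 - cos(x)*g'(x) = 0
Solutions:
 g(x) = C1/cos(x)^(2/5)


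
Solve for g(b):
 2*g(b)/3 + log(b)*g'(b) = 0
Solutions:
 g(b) = C1*exp(-2*li(b)/3)


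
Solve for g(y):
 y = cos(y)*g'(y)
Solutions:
 g(y) = C1 + Integral(y/cos(y), y)


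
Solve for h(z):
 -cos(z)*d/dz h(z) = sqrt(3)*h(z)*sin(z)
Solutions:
 h(z) = C1*cos(z)^(sqrt(3))


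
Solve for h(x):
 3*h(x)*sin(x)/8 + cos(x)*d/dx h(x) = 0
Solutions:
 h(x) = C1*cos(x)^(3/8)


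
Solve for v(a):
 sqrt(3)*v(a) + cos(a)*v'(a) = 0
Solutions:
 v(a) = C1*(sin(a) - 1)^(sqrt(3)/2)/(sin(a) + 1)^(sqrt(3)/2)


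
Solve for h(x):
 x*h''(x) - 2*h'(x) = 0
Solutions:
 h(x) = C1 + C2*x^3


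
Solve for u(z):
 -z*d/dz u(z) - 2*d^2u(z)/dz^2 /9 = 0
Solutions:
 u(z) = C1 + C2*erf(3*z/2)


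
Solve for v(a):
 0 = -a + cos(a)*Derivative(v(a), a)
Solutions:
 v(a) = C1 + Integral(a/cos(a), a)


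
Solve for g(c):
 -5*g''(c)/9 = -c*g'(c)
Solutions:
 g(c) = C1 + C2*erfi(3*sqrt(10)*c/10)


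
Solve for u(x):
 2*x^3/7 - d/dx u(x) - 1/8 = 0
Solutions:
 u(x) = C1 + x^4/14 - x/8


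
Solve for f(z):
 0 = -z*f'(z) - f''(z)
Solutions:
 f(z) = C1 + C2*erf(sqrt(2)*z/2)


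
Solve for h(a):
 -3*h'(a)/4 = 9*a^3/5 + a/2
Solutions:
 h(a) = C1 - 3*a^4/5 - a^2/3


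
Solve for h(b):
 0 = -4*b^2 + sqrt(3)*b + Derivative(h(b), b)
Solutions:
 h(b) = C1 + 4*b^3/3 - sqrt(3)*b^2/2


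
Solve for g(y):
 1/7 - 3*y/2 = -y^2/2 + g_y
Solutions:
 g(y) = C1 + y^3/6 - 3*y^2/4 + y/7


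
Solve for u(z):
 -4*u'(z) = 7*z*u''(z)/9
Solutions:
 u(z) = C1 + C2/z^(29/7)


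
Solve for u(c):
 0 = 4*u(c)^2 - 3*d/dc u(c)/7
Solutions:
 u(c) = -3/(C1 + 28*c)


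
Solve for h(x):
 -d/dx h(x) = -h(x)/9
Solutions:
 h(x) = C1*exp(x/9)


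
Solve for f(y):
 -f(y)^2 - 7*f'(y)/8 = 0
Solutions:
 f(y) = 7/(C1 + 8*y)


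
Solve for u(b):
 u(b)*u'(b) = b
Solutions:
 u(b) = -sqrt(C1 + b^2)
 u(b) = sqrt(C1 + b^2)


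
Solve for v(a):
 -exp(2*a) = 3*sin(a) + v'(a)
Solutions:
 v(a) = C1 - exp(2*a)/2 + 3*cos(a)


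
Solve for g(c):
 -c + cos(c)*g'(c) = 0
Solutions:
 g(c) = C1 + Integral(c/cos(c), c)


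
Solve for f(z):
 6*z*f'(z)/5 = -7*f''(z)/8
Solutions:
 f(z) = C1 + C2*erf(2*sqrt(210)*z/35)


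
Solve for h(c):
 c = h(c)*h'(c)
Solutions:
 h(c) = -sqrt(C1 + c^2)
 h(c) = sqrt(C1 + c^2)


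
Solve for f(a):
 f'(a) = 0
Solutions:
 f(a) = C1


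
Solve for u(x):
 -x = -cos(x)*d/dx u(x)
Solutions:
 u(x) = C1 + Integral(x/cos(x), x)


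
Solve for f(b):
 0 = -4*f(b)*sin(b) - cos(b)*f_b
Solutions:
 f(b) = C1*cos(b)^4


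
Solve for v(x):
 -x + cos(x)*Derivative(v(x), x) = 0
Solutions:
 v(x) = C1 + Integral(x/cos(x), x)


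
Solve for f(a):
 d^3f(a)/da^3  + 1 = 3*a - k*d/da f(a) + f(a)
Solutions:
 f(a) = C1*exp(a*(-2*18^(1/3)*k/(sqrt(3)*sqrt(4*k^3 + 27) + 9)^(1/3) + 12^(1/3)*(sqrt(3)*sqrt(4*k^3 + 27) + 9)^(1/3))/6) + C2*exp(a*(-4*k/((-12^(1/3) + 2^(2/3)*3^(5/6)*I)*(sqrt(3)*sqrt(4*k^3 + 27) + 9)^(1/3)) - 12^(1/3)*(sqrt(3)*sqrt(4*k^3 + 27) + 9)^(1/3)/12 + 2^(2/3)*3^(5/6)*I*(sqrt(3)*sqrt(4*k^3 + 27) + 9)^(1/3)/12)) + C3*exp(a*(4*k/((12^(1/3) + 2^(2/3)*3^(5/6)*I)*(sqrt(3)*sqrt(4*k^3 + 27) + 9)^(1/3)) - 12^(1/3)*(sqrt(3)*sqrt(4*k^3 + 27) + 9)^(1/3)/12 - 2^(2/3)*3^(5/6)*I*(sqrt(3)*sqrt(4*k^3 + 27) + 9)^(1/3)/12)) - 3*a - 3*k + 1


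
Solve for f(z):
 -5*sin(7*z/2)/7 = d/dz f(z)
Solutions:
 f(z) = C1 + 10*cos(7*z/2)/49


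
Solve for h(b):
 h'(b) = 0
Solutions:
 h(b) = C1


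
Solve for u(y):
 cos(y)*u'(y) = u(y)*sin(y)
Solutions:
 u(y) = C1/cos(y)


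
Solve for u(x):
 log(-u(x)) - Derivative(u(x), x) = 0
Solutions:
 -li(-u(x)) = C1 + x


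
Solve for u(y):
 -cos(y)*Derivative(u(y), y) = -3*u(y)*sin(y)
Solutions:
 u(y) = C1/cos(y)^3


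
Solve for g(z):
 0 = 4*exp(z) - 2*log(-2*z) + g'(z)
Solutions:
 g(z) = C1 + 2*z*log(-z) + 2*z*(-1 + log(2)) - 4*exp(z)


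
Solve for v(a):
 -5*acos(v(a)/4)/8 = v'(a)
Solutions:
 Integral(1/acos(_y/4), (_y, v(a))) = C1 - 5*a/8


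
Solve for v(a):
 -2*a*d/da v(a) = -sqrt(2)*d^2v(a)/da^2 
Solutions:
 v(a) = C1 + C2*erfi(2^(3/4)*a/2)


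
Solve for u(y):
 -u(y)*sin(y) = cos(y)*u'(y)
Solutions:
 u(y) = C1*cos(y)


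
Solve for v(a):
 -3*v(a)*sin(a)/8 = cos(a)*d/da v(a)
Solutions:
 v(a) = C1*cos(a)^(3/8)


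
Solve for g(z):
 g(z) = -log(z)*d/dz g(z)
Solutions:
 g(z) = C1*exp(-li(z))


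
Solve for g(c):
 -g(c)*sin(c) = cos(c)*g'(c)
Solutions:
 g(c) = C1*cos(c)


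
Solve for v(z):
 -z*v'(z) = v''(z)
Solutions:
 v(z) = C1 + C2*erf(sqrt(2)*z/2)


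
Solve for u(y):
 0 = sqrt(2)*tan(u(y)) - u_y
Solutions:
 u(y) = pi - asin(C1*exp(sqrt(2)*y))
 u(y) = asin(C1*exp(sqrt(2)*y))


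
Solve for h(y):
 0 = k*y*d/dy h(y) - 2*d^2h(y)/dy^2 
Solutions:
 h(y) = Piecewise((-sqrt(pi)*C1*erf(y*sqrt(-k)/2)/sqrt(-k) - C2, (k > 0) | (k < 0)), (-C1*y - C2, True))


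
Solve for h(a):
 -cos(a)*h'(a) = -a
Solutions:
 h(a) = C1 + Integral(a/cos(a), a)


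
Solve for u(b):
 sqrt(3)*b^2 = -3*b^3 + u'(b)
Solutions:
 u(b) = C1 + 3*b^4/4 + sqrt(3)*b^3/3


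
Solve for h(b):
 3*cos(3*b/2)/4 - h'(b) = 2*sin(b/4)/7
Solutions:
 h(b) = C1 + sin(3*b/2)/2 + 8*cos(b/4)/7


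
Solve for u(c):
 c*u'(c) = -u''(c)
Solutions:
 u(c) = C1 + C2*erf(sqrt(2)*c/2)


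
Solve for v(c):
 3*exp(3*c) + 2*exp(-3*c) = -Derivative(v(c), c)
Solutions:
 v(c) = C1 - exp(3*c) + 2*exp(-3*c)/3


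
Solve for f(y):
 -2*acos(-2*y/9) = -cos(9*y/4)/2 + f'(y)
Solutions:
 f(y) = C1 - 2*y*acos(-2*y/9) - sqrt(81 - 4*y^2) + 2*sin(9*y/4)/9


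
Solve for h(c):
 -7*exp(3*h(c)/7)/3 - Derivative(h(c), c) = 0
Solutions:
 h(c) = 7*log(1/(C1 + 7*c))/3 + 7*log(7)/3
 h(c) = 7*log(7^(1/3)*(-1 - sqrt(3)*I)*(1/(C1 + 7*c))^(1/3)/2)
 h(c) = 7*log(7^(1/3)*(-1 + sqrt(3)*I)*(1/(C1 + 7*c))^(1/3)/2)


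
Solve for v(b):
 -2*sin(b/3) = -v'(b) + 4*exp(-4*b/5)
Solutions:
 v(b) = C1 - 6*cos(b/3) - 5*exp(-4*b/5)


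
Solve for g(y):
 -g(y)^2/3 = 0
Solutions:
 g(y) = 0


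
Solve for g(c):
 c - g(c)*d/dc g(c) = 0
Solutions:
 g(c) = -sqrt(C1 + c^2)
 g(c) = sqrt(C1 + c^2)


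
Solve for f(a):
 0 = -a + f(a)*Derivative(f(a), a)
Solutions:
 f(a) = -sqrt(C1 + a^2)
 f(a) = sqrt(C1 + a^2)


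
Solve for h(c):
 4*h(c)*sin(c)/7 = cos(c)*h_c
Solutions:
 h(c) = C1/cos(c)^(4/7)


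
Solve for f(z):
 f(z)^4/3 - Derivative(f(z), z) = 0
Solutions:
 f(z) = (-1/(C1 + z))^(1/3)
 f(z) = (-1/(C1 + z))^(1/3)*(-1 - sqrt(3)*I)/2
 f(z) = (-1/(C1 + z))^(1/3)*(-1 + sqrt(3)*I)/2


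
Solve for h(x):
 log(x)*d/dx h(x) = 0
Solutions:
 h(x) = C1


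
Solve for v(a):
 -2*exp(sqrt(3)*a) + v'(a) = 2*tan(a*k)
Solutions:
 v(a) = C1 + 2*Piecewise((-log(cos(a*k))/k, Ne(k, 0)), (0, True)) + 2*sqrt(3)*exp(sqrt(3)*a)/3


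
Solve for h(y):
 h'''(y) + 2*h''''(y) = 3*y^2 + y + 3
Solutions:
 h(y) = C1 + C2*y + C3*y^2 + C4*exp(-y/2) + y^5/20 - 11*y^4/24 + 25*y^3/6


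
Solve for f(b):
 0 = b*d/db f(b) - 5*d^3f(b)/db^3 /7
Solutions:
 f(b) = C1 + Integral(C2*airyai(5^(2/3)*7^(1/3)*b/5) + C3*airybi(5^(2/3)*7^(1/3)*b/5), b)


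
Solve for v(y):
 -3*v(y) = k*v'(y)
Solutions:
 v(y) = C1*exp(-3*y/k)


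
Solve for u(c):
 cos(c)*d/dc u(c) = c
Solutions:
 u(c) = C1 + Integral(c/cos(c), c)


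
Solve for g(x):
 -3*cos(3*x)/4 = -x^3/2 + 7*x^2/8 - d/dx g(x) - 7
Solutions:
 g(x) = C1 - x^4/8 + 7*x^3/24 - 7*x + sin(3*x)/4


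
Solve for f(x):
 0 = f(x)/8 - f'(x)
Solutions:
 f(x) = C1*exp(x/8)


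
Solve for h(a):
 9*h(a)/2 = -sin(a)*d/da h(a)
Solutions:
 h(a) = C1*(cos(a) + 1)^(1/4)*(cos(a)^2 + 2*cos(a) + 1)/((cos(a) - 1)^(1/4)*(cos(a)^2 - 2*cos(a) + 1))


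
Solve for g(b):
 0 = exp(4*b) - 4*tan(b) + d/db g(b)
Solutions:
 g(b) = C1 - exp(4*b)/4 - 4*log(cos(b))


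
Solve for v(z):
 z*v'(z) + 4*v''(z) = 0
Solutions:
 v(z) = C1 + C2*erf(sqrt(2)*z/4)


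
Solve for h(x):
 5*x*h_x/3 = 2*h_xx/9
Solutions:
 h(x) = C1 + C2*erfi(sqrt(15)*x/2)


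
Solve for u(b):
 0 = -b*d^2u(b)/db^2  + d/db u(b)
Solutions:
 u(b) = C1 + C2*b^2


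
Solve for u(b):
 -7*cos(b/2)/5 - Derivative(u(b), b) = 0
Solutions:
 u(b) = C1 - 14*sin(b/2)/5


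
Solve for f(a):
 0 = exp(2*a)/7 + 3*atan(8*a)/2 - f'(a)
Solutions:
 f(a) = C1 + 3*a*atan(8*a)/2 + exp(2*a)/14 - 3*log(64*a^2 + 1)/32


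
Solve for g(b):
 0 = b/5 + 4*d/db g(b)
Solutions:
 g(b) = C1 - b^2/40


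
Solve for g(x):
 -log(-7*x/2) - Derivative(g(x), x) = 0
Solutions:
 g(x) = C1 - x*log(-x) + x*(-log(7) + log(2) + 1)


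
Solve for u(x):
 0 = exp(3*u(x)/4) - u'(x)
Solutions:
 u(x) = 4*log(-1/(C1 + 3*x))/3 + 8*log(2)/3
 u(x) = 4*log((-1/(C1 + x))^(1/3)*(-6^(2/3) - 3*2^(2/3)*3^(1/6)*I)/6)
 u(x) = 4*log((-1/(C1 + x))^(1/3)*(-6^(2/3) + 3*2^(2/3)*3^(1/6)*I)/6)


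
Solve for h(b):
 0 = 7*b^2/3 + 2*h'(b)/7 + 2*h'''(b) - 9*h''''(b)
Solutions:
 h(b) = C1 + C2*exp(b*(-7^(2/3)*(297*sqrt(57) + 2243)^(1/3) - 28*7^(1/3)/(297*sqrt(57) + 2243)^(1/3) + 28)/378)*sin(sqrt(3)*7^(1/3)*b*(-7^(1/3)*(297*sqrt(57) + 2243)^(1/3) + 28/(297*sqrt(57) + 2243)^(1/3))/378) + C3*exp(b*(-7^(2/3)*(297*sqrt(57) + 2243)^(1/3) - 28*7^(1/3)/(297*sqrt(57) + 2243)^(1/3) + 28)/378)*cos(sqrt(3)*7^(1/3)*b*(-7^(1/3)*(297*sqrt(57) + 2243)^(1/3) + 28/(297*sqrt(57) + 2243)^(1/3))/378) + C4*exp(b*(28*7^(1/3)/(297*sqrt(57) + 2243)^(1/3) + 14 + 7^(2/3)*(297*sqrt(57) + 2243)^(1/3))/189) - 49*b^3/18 + 343*b/3


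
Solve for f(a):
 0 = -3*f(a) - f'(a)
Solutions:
 f(a) = C1*exp(-3*a)


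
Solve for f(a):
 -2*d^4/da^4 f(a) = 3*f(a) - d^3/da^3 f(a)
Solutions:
 f(a) = C1*exp(a*(1 - 4*sqrt(1/16 + 4*2^(1/3)/(3 + sqrt(2039)*I)^(1/3) + 2^(2/3)*(3 + sqrt(2039)*I)^(1/3)/4))/8)*sin(a*sqrt(Abs(-1/8 + 4*2^(1/3)/(3 + sqrt(2039)*I)^(1/3) + 1/(32*sqrt(1/16 + 4*2^(1/3)/(3 + sqrt(2039)*I)^(1/3) + 2^(2/3)*(3 + sqrt(2039)*I)^(1/3)/4)) + 2^(2/3)*(3 + sqrt(2039)*I)^(1/3)/4))/2) + C2*exp(a*(1 - 4*sqrt(1/16 + 4*2^(1/3)/(3 + sqrt(2039)*I)^(1/3) + 2^(2/3)*(3 + sqrt(2039)*I)^(1/3)/4))/8)*cos(a*sqrt(-1/8 + 4*2^(1/3)/(3 + sqrt(2039)*I)^(1/3) + 1/(32*sqrt(1/16 + 4*2^(1/3)/(3 + sqrt(2039)*I)^(1/3) + 2^(2/3)*(3 + sqrt(2039)*I)^(1/3)/4)) + 2^(2/3)*(3 + sqrt(2039)*I)^(1/3)/4)/2) + C3*exp(a*(1 + 4*sqrt(1/16 + 4*2^(1/3)/(3 + sqrt(2039)*I)^(1/3) + 2^(2/3)*(3 + sqrt(2039)*I)^(1/3)/4))/8)*sin(a*sqrt(Abs(1/8 - 2^(2/3)*(3 + sqrt(2039)*I)^(1/3)/4 + 1/(32*sqrt(1/16 + 4*2^(1/3)/(3 + sqrt(2039)*I)^(1/3) + 2^(2/3)*(3 + sqrt(2039)*I)^(1/3)/4)) - 4*2^(1/3)/(3 + sqrt(2039)*I)^(1/3)))/2) + C4*exp(a*(1 + 4*sqrt(1/16 + 4*2^(1/3)/(3 + sqrt(2039)*I)^(1/3) + 2^(2/3)*(3 + sqrt(2039)*I)^(1/3)/4))/8)*cos(a*sqrt(-1/8 + 4*2^(1/3)/(3 + sqrt(2039)*I)^(1/3) - 1/(32*sqrt(1/16 + 4*2^(1/3)/(3 + sqrt(2039)*I)^(1/3) + 2^(2/3)*(3 + sqrt(2039)*I)^(1/3)/4)) + 2^(2/3)*(3 + sqrt(2039)*I)^(1/3)/4)/2)


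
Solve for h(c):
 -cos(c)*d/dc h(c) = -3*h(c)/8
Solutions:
 h(c) = C1*(sin(c) + 1)^(3/16)/(sin(c) - 1)^(3/16)


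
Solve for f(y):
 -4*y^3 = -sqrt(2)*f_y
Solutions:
 f(y) = C1 + sqrt(2)*y^4/2


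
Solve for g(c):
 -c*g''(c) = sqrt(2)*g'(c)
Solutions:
 g(c) = C1 + C2*c^(1 - sqrt(2))


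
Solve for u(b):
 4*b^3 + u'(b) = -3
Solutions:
 u(b) = C1 - b^4 - 3*b


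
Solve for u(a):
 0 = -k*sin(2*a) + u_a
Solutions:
 u(a) = C1 - k*cos(2*a)/2


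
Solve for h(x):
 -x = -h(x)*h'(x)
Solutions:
 h(x) = -sqrt(C1 + x^2)
 h(x) = sqrt(C1 + x^2)


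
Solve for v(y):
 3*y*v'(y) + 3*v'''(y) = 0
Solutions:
 v(y) = C1 + Integral(C2*airyai(-y) + C3*airybi(-y), y)


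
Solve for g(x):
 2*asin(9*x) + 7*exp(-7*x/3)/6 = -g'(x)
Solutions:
 g(x) = C1 - 2*x*asin(9*x) - 2*sqrt(1 - 81*x^2)/9 + exp(-7*x/3)/2


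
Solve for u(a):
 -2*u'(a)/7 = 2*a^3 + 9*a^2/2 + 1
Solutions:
 u(a) = C1 - 7*a^4/4 - 21*a^3/4 - 7*a/2


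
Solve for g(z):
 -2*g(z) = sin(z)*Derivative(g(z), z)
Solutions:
 g(z) = C1*(cos(z) + 1)/(cos(z) - 1)


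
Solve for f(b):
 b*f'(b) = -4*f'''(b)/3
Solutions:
 f(b) = C1 + Integral(C2*airyai(-6^(1/3)*b/2) + C3*airybi(-6^(1/3)*b/2), b)


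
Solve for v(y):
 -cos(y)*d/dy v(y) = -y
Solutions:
 v(y) = C1 + Integral(y/cos(y), y)


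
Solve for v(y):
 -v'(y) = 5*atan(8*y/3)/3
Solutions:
 v(y) = C1 - 5*y*atan(8*y/3)/3 + 5*log(64*y^2 + 9)/16


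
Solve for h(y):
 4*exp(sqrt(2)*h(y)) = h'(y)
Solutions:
 h(y) = sqrt(2)*(2*log(-1/(C1 + 4*y)) - log(2))/4


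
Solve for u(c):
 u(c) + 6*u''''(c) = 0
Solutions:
 u(c) = (C1*sin(2^(1/4)*3^(3/4)*c/6) + C2*cos(2^(1/4)*3^(3/4)*c/6))*exp(-2^(1/4)*3^(3/4)*c/6) + (C3*sin(2^(1/4)*3^(3/4)*c/6) + C4*cos(2^(1/4)*3^(3/4)*c/6))*exp(2^(1/4)*3^(3/4)*c/6)


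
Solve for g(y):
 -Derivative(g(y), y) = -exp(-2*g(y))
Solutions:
 g(y) = log(-sqrt(C1 + 2*y))
 g(y) = log(C1 + 2*y)/2


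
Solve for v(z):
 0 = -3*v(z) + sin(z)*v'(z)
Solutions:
 v(z) = C1*(cos(z) - 1)^(3/2)/(cos(z) + 1)^(3/2)


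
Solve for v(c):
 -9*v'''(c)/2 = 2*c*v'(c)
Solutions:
 v(c) = C1 + Integral(C2*airyai(-2^(2/3)*3^(1/3)*c/3) + C3*airybi(-2^(2/3)*3^(1/3)*c/3), c)


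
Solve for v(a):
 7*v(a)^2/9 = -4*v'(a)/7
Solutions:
 v(a) = 36/(C1 + 49*a)


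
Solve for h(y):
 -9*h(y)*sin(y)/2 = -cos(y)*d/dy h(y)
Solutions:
 h(y) = C1/cos(y)^(9/2)


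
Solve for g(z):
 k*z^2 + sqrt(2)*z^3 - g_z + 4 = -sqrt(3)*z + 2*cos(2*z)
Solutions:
 g(z) = C1 + k*z^3/3 + sqrt(2)*z^4/4 + sqrt(3)*z^2/2 + 4*z - sin(2*z)


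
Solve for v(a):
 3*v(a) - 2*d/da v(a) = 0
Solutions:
 v(a) = C1*exp(3*a/2)


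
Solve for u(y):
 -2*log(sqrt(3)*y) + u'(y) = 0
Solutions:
 u(y) = C1 + 2*y*log(y) - 2*y + y*log(3)


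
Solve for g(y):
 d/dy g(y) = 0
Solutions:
 g(y) = C1


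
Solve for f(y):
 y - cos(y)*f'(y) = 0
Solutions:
 f(y) = C1 + Integral(y/cos(y), y)


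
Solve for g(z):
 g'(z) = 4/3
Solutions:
 g(z) = C1 + 4*z/3


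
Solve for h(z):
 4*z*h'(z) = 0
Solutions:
 h(z) = C1


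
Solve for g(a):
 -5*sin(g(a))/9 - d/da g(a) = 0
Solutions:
 5*a/9 + log(cos(g(a)) - 1)/2 - log(cos(g(a)) + 1)/2 = C1


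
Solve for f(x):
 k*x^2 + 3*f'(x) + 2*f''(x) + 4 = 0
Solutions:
 f(x) = C1 + C2*exp(-3*x/2) - k*x^3/9 + 2*k*x^2/9 - 8*k*x/27 - 4*x/3


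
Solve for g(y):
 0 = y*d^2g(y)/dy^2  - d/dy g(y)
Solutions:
 g(y) = C1 + C2*y^2


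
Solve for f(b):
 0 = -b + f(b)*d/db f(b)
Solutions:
 f(b) = -sqrt(C1 + b^2)
 f(b) = sqrt(C1 + b^2)


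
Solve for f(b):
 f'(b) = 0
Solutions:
 f(b) = C1


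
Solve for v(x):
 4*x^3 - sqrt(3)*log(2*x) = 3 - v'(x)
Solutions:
 v(x) = C1 - x^4 + sqrt(3)*x*log(x) - sqrt(3)*x + sqrt(3)*x*log(2) + 3*x


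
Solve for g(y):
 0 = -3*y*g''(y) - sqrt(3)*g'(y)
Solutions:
 g(y) = C1 + C2*y^(1 - sqrt(3)/3)


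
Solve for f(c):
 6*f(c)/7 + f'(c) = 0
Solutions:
 f(c) = C1*exp(-6*c/7)


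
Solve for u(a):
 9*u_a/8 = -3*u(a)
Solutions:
 u(a) = C1*exp(-8*a/3)


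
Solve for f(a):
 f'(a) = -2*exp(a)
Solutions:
 f(a) = C1 - 2*exp(a)


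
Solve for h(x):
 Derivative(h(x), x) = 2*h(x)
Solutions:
 h(x) = C1*exp(2*x)


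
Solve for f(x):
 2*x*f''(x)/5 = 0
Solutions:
 f(x) = C1 + C2*x


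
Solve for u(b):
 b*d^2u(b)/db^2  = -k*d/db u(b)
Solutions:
 u(b) = C1 + b^(1 - re(k))*(C2*sin(log(b)*Abs(im(k))) + C3*cos(log(b)*im(k)))


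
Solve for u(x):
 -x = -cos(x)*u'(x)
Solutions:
 u(x) = C1 + Integral(x/cos(x), x)


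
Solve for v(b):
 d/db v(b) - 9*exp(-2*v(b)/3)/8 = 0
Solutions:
 v(b) = 3*log(-sqrt(C1 + 9*b)) - 3*log(6) + 3*log(3)/2
 v(b) = 3*log(C1 + 9*b)/2 - 3*log(6) + 3*log(3)/2


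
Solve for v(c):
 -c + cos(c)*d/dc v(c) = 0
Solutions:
 v(c) = C1 + Integral(c/cos(c), c)


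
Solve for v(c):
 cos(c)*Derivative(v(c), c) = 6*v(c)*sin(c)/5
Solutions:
 v(c) = C1/cos(c)^(6/5)


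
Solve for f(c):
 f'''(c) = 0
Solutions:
 f(c) = C1 + C2*c + C3*c^2


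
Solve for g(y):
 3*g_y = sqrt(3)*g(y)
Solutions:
 g(y) = C1*exp(sqrt(3)*y/3)


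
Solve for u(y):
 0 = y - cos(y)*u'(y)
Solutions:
 u(y) = C1 + Integral(y/cos(y), y)


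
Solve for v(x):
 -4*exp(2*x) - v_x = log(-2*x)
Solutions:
 v(x) = C1 - x*log(-x) + x*(1 - log(2)) - 2*exp(2*x)


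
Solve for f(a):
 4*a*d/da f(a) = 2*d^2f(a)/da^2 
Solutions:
 f(a) = C1 + C2*erfi(a)


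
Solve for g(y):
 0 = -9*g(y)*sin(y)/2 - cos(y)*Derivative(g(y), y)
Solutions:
 g(y) = C1*cos(y)^(9/2)


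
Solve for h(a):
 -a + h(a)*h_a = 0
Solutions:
 h(a) = -sqrt(C1 + a^2)
 h(a) = sqrt(C1 + a^2)


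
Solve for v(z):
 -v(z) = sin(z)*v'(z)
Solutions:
 v(z) = C1*sqrt(cos(z) + 1)/sqrt(cos(z) - 1)


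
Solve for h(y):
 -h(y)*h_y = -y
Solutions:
 h(y) = -sqrt(C1 + y^2)
 h(y) = sqrt(C1 + y^2)


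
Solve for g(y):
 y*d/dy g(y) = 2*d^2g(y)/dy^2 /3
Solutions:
 g(y) = C1 + C2*erfi(sqrt(3)*y/2)


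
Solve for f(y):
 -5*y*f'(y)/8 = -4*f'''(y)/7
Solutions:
 f(y) = C1 + Integral(C2*airyai(70^(1/3)*y/4) + C3*airybi(70^(1/3)*y/4), y)


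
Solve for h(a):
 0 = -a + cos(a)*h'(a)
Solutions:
 h(a) = C1 + Integral(a/cos(a), a)


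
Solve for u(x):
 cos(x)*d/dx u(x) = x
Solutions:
 u(x) = C1 + Integral(x/cos(x), x)


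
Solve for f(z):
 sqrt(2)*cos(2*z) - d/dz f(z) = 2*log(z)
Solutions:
 f(z) = C1 - 2*z*log(z) + 2*z + sqrt(2)*sin(2*z)/2


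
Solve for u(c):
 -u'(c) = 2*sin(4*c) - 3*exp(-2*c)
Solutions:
 u(c) = C1 + cos(4*c)/2 - 3*exp(-2*c)/2


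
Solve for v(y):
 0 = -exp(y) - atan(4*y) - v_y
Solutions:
 v(y) = C1 - y*atan(4*y) - exp(y) + log(16*y^2 + 1)/8


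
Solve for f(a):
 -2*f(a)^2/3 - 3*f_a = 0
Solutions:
 f(a) = 9/(C1 + 2*a)


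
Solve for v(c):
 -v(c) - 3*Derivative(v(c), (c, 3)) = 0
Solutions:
 v(c) = C3*exp(-3^(2/3)*c/3) + (C1*sin(3^(1/6)*c/2) + C2*cos(3^(1/6)*c/2))*exp(3^(2/3)*c/6)


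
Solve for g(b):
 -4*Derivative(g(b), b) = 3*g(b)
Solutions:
 g(b) = C1*exp(-3*b/4)


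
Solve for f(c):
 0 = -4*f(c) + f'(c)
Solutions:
 f(c) = C1*exp(4*c)


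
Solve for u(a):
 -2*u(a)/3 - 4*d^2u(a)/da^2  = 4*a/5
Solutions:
 u(a) = C1*sin(sqrt(6)*a/6) + C2*cos(sqrt(6)*a/6) - 6*a/5


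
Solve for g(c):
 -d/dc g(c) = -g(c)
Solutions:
 g(c) = C1*exp(c)


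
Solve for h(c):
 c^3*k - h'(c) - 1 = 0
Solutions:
 h(c) = C1 + c^4*k/4 - c


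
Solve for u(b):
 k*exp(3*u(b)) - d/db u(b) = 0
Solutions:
 u(b) = log(-1/(C1 + 3*b*k))/3
 u(b) = log((-1/(C1 + b*k))^(1/3)*(-3^(2/3) - 3*3^(1/6)*I)/6)
 u(b) = log((-1/(C1 + b*k))^(1/3)*(-3^(2/3) + 3*3^(1/6)*I)/6)


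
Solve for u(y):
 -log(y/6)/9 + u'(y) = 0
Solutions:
 u(y) = C1 + y*log(y)/9 - y*log(6)/9 - y/9


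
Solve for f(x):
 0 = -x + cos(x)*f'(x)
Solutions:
 f(x) = C1 + Integral(x/cos(x), x)


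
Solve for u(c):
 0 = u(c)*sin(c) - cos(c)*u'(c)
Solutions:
 u(c) = C1/cos(c)


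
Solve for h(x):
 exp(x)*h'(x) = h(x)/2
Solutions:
 h(x) = C1*exp(-exp(-x)/2)


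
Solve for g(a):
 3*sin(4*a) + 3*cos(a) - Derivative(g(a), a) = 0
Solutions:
 g(a) = C1 + 3*sin(a) - 3*cos(4*a)/4


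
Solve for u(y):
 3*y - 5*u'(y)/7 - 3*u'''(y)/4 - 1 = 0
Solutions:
 u(y) = C1 + C2*sin(2*sqrt(105)*y/21) + C3*cos(2*sqrt(105)*y/21) + 21*y^2/10 - 7*y/5


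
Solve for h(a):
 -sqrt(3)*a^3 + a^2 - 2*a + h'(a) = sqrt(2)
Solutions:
 h(a) = C1 + sqrt(3)*a^4/4 - a^3/3 + a^2 + sqrt(2)*a


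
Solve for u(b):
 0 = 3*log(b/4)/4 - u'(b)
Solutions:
 u(b) = C1 + 3*b*log(b)/4 - 3*b*log(2)/2 - 3*b/4


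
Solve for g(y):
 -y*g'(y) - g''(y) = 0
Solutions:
 g(y) = C1 + C2*erf(sqrt(2)*y/2)


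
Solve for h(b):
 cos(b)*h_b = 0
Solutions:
 h(b) = C1


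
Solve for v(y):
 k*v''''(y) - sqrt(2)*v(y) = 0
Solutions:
 v(y) = C1*exp(-2^(1/8)*y*(1/k)^(1/4)) + C2*exp(2^(1/8)*y*(1/k)^(1/4)) + C3*exp(-2^(1/8)*I*y*(1/k)^(1/4)) + C4*exp(2^(1/8)*I*y*(1/k)^(1/4))


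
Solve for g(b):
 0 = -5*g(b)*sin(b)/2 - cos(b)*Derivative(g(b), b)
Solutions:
 g(b) = C1*cos(b)^(5/2)


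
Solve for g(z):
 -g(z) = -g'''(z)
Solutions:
 g(z) = C3*exp(z) + (C1*sin(sqrt(3)*z/2) + C2*cos(sqrt(3)*z/2))*exp(-z/2)


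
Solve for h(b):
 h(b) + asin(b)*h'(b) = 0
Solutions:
 h(b) = C1*exp(-Integral(1/asin(b), b))


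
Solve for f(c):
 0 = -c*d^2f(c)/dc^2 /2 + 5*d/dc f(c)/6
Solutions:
 f(c) = C1 + C2*c^(8/3)


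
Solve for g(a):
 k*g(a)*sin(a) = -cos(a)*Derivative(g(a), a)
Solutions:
 g(a) = C1*exp(k*log(cos(a)))


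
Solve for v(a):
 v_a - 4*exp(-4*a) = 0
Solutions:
 v(a) = C1 - exp(-4*a)


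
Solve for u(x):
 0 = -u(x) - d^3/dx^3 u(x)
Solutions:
 u(x) = C3*exp(-x) + (C1*sin(sqrt(3)*x/2) + C2*cos(sqrt(3)*x/2))*exp(x/2)


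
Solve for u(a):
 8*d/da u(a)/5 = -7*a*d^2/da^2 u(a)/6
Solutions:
 u(a) = C1 + C2/a^(13/35)


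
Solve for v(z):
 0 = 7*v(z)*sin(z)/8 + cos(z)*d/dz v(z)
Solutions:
 v(z) = C1*cos(z)^(7/8)


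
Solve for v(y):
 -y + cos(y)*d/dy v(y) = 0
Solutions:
 v(y) = C1 + Integral(y/cos(y), y)
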